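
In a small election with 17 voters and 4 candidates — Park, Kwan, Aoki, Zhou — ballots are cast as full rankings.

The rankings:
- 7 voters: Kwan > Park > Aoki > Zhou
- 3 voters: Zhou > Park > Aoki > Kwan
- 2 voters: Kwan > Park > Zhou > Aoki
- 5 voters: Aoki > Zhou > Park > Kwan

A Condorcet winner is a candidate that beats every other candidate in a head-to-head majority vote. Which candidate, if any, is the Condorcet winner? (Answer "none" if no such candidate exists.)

Kwan

Head-to-head results (17 voters):
Park vs Kwan: Park is ranked higher on 3+5 = 8 ballots, Kwan on 9. Kwan wins 9–8.
Park–Aoki: Park 12–5.
Park vs Zhou: 9 to 8, Park.
Kwan–Aoki: Kwan 9–8.
Kwan vs Zhou: Kwan, 9–8.
Aoki–Zhou: Aoki 12–5.
Kwan defeats every rival head-to-head and is the Condorcet winner.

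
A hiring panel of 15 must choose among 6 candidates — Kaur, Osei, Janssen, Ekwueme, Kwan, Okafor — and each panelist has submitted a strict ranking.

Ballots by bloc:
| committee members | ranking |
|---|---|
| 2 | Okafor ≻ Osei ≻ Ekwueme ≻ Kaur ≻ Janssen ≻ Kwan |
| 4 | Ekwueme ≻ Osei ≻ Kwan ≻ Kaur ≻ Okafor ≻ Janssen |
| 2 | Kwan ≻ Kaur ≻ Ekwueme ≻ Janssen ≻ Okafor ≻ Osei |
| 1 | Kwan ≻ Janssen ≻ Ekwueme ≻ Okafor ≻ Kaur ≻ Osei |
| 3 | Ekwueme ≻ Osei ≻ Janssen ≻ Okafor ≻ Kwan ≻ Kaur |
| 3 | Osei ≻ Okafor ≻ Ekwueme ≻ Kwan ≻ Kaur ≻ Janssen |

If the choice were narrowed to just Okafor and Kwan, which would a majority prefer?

Ballots ranking Okafor above Kwan: 2 + 3 + 3 = 8.
Ballots ranking Kwan above Okafor: 15 − 8 = 7.
Okafor wins the head-to-head 8–7.

Okafor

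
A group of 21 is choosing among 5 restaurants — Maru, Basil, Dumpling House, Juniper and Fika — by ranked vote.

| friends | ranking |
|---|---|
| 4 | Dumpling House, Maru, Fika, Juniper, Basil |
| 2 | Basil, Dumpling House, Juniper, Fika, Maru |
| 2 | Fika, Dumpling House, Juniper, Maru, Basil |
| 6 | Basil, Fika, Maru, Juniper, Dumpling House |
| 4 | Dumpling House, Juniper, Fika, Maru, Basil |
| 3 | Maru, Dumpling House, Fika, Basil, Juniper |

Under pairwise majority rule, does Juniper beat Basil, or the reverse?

Basil

Ballots ranking Juniper above Basil: 4 + 2 + 4 = 10.
Ballots ranking Basil above Juniper: 21 − 10 = 11.
Basil wins the head-to-head 11–10.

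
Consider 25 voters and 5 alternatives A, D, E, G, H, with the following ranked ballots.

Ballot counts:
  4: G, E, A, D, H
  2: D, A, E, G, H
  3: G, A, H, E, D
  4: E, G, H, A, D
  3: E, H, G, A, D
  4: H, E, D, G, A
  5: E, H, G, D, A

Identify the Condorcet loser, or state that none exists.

D

Head-to-head results (25 voters):
A vs D: A, 14–11.
A vs E: E wins 20–5.
A vs G: A preferred on 2 ballots; G wins 23–2.
A vs H: 9 to 16, H.
D–E: E 23–2.
D vs G: G wins 19–6.
D vs H: H wins 19–6.
E vs G: 18 to 7, E.
E vs H: 18 to 7, E.
G vs H: G wins 13–12.
Only D has no wins; D is the Condorcet loser.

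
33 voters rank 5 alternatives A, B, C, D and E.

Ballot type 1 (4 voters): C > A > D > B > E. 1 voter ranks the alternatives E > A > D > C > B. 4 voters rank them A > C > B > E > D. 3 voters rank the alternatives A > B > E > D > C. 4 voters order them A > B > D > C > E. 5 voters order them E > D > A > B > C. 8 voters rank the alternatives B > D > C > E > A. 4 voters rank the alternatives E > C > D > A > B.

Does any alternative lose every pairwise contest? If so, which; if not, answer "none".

none

Head-to-head results (33 voters):
A–B: A 25–8.
A vs C: A wins 17–16.
A vs D: D, 17–16.
A vs E: E wins 18–15.
B vs C: B preferred on 3+4+5+8 = 20 ballots; B wins 20–13.
B vs D: B, 19–14.
B vs E: B preferred on 4+4+3+4+8 = 23 ballots; B wins 23–10.
C vs D: D, 21–12.
C vs E: 20 to 13, C.
D vs E: 4+4+8 = 16 for D, 17 for E — E by 17–16.
Every alternative wins at least one matchup (A beats B; B beats C; C beats E; D beats A; E beats A), so there is no Condorcet loser.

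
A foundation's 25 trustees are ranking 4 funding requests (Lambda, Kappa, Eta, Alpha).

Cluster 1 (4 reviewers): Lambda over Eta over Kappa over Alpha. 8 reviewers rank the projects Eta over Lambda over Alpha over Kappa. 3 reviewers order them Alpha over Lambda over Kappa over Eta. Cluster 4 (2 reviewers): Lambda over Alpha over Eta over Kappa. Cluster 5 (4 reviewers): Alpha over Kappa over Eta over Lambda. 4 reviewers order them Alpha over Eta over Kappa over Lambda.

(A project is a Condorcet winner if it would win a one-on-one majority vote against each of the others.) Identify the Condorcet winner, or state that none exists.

none

Pairwise majorities:
Lambda vs Kappa: Lambda, 17–8.
Lambda–Eta: Eta 16–9.
Lambda–Alpha: Lambda 14–11.
Kappa–Eta: Eta 18–7.
Kappa–Alpha: Alpha 21–4.
Eta vs Alpha: Alpha, 13–12.
No project is unbeaten: Lambda loses to Eta; Kappa loses to Lambda; Eta loses to Alpha; Alpha loses to Lambda. In particular Lambda → Alpha → Eta → Lambda is a majority cycle — no Condorcet winner exists.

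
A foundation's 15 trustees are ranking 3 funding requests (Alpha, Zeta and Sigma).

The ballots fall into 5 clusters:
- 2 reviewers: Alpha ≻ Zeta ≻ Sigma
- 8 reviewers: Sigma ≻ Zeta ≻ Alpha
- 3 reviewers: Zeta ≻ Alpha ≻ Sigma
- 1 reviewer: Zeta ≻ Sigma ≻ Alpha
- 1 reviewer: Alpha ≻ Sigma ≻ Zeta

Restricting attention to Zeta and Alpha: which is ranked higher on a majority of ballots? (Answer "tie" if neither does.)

Zeta

Ballots ranking Zeta above Alpha: 8 + 3 + 1 = 12.
Ballots ranking Alpha above Zeta: 15 − 12 = 3.
Zeta wins the head-to-head 12–3.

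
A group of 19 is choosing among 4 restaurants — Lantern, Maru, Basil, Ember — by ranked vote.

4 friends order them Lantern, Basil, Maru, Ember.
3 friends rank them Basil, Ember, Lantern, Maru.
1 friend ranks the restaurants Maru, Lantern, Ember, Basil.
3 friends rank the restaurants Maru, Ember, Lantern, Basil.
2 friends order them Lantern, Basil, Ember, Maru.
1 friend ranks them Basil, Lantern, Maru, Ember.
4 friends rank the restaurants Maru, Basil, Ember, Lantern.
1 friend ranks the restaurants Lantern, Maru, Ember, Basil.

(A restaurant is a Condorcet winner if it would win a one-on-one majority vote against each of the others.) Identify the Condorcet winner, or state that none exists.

none

Pairwise majorities:
Lantern vs Maru: Lantern, 11–8.
Lantern vs Basil: Lantern wins 11–8.
Lantern vs Ember: Ember, 10–9.
Maru vs Basil: Basil, 10–9.
Maru vs Ember: Maru wins 14–5.
Basil vs Ember: Basil, 14–5.
Each restaurant drops at least one matchup (Lantern loses to Ember; Maru loses to Lantern; Basil loses to Lantern; Ember loses to Maru); the cycle Lantern > Maru > Ember > Lantern rules out a Condorcet winner.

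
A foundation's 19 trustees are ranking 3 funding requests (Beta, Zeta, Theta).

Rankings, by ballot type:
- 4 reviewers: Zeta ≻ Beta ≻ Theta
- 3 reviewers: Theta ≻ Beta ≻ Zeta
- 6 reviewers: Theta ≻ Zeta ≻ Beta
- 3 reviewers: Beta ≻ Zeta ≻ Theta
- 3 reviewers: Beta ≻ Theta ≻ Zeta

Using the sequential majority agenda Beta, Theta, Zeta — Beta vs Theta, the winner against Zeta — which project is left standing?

Round 1: Beta vs Theta — 10–9, Beta advances.
Round 2: Beta vs Zeta — 9–10, Zeta advances.
Zeta survives the agenda.

Zeta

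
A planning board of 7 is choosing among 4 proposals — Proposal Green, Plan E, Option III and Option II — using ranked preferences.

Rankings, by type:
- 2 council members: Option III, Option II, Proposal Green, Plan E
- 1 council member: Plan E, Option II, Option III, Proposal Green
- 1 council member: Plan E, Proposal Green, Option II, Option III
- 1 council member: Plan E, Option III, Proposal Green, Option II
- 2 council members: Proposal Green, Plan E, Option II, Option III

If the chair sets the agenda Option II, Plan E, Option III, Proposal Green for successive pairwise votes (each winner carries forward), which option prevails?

Proposal Green

Round 1: Option II vs Plan E — 2–5, Plan E advances.
Round 2: Plan E vs Option III — 5–2, Plan E advances.
Round 3: Plan E vs Proposal Green — 3–4, Proposal Green advances.
Proposal Green survives the agenda.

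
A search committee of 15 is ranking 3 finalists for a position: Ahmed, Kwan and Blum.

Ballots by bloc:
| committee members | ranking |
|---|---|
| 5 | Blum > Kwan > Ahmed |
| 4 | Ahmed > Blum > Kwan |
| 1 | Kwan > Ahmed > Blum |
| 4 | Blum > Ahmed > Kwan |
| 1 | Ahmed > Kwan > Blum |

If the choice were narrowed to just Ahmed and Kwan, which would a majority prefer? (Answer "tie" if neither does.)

Ballots ranking Ahmed above Kwan: 4 + 4 + 1 = 9.
Ballots ranking Kwan above Ahmed: 15 − 9 = 6.
Ahmed wins the head-to-head 9–6.

Ahmed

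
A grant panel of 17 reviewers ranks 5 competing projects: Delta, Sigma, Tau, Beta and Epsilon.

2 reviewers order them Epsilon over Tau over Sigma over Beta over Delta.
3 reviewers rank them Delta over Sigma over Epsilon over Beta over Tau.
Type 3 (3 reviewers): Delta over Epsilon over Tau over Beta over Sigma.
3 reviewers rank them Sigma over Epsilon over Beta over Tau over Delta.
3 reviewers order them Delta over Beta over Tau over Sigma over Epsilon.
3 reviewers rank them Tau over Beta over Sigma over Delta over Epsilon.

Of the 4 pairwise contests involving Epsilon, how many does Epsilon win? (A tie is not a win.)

Epsilon against each rival (17 reviewers):
Epsilon vs Delta: Epsilon is ranked higher on 2+3 = 5 ballots, Delta on 12. Delta wins 12–5.
Epsilon vs Sigma: 5 to 12, Sigma.
Epsilon vs Tau: Epsilon wins 11–6.
Epsilon vs Beta: Epsilon preferred on 2+3+3+3 = 11 ballots; Epsilon wins 11–6.
Epsilon beats Tau, Beta; loses to Delta, Sigma — 2 pairwise wins.

2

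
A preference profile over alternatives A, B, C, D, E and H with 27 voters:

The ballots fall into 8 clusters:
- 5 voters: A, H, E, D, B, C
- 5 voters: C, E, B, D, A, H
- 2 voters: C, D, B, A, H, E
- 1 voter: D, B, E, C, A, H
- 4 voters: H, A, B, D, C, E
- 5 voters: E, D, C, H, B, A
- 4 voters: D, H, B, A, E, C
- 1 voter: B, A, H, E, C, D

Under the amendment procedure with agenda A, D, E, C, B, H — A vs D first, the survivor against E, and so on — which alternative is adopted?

Round 1: A vs D — 10–17, D advances.
Round 2: D vs E — 11–16, E advances.
Round 3: E vs C — 16–11, E advances.
Round 4: E vs B — 15–12, E advances.
Round 5: E vs H — 11–16, H advances.
The agenda winner is H.

H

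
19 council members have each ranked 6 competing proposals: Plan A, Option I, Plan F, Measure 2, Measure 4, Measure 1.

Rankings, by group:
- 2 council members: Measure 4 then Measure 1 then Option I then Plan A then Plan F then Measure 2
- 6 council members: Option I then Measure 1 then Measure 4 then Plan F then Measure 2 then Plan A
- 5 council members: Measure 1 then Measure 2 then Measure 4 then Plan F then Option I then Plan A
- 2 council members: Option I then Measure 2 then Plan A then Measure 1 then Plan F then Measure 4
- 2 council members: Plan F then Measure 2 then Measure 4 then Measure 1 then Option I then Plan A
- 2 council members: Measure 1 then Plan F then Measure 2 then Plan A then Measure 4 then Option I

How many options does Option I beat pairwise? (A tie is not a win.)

3

Option I against each rival (19 council members):
Option I vs Plan A: 2+6+5+2+2 = 17 for Option I, 2 for Plan A — Option I by 17–2.
Option I vs Plan F: 10 to 9, Option I.
Option I vs Measure 2: 10 to 9, Option I.
Option I vs Measure 4: Measure 4, 11–8.
Option I vs Measure 1: Option I is ranked higher on 6+2 = 8 ballots, Measure 1 on 11. Measure 1 wins 11–8.
Option I beats Plan A, Plan F, Measure 2; loses to Measure 4, Measure 1 — 3 pairwise wins.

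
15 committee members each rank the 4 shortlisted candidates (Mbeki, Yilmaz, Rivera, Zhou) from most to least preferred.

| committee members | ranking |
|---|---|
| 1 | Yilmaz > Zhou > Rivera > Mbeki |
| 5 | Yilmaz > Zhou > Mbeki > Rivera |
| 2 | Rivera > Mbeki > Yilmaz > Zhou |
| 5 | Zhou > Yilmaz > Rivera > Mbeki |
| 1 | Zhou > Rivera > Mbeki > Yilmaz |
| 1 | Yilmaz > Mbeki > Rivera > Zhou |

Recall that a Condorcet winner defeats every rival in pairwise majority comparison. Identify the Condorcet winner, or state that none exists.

Head-to-head results (15 committee members):
Mbeki vs Yilmaz: Mbeki preferred on 2+1 = 3 ballots; Yilmaz wins 12–3.
Mbeki–Rivera: Rivera 9–6.
Mbeki vs Zhou: Zhou wins 12–3.
Yilmaz vs Rivera: Yilmaz, 12–3.
Yilmaz vs Zhou: Yilmaz wins 9–6.
Rivera vs Zhou: Zhou, 12–3.
Yilmaz beats each of Mbeki, Rivera, Zhou — Yilmaz is the Condorcet winner.

Yilmaz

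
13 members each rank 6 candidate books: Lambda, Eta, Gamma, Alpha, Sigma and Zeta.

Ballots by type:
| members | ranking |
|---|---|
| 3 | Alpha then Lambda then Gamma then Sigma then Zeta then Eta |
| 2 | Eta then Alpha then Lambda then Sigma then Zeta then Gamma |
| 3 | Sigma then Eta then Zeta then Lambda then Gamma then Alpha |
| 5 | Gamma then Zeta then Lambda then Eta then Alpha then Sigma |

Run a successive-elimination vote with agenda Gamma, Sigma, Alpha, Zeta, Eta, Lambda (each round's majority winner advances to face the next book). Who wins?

Lambda

Round 1: Gamma vs Sigma — 8–5, Gamma advances.
Round 2: Gamma vs Alpha — 8–5, Gamma advances.
Round 3: Gamma vs Zeta — 8–5, Gamma advances.
Round 4: Gamma vs Eta — 8–5, Gamma advances.
Round 5: Gamma vs Lambda — 5–8, Lambda advances.
Lambda survives the agenda.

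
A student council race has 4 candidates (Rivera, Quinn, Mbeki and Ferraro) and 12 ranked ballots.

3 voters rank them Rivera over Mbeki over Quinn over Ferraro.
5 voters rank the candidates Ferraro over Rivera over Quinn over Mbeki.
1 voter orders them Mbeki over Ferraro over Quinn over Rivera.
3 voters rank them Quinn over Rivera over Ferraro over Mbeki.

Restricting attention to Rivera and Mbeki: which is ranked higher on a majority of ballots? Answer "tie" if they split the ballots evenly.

Ballots ranking Rivera above Mbeki: 3 + 5 + 3 = 11.
Ballots ranking Mbeki above Rivera: 12 − 11 = 1.
Rivera wins the head-to-head 11–1.

Rivera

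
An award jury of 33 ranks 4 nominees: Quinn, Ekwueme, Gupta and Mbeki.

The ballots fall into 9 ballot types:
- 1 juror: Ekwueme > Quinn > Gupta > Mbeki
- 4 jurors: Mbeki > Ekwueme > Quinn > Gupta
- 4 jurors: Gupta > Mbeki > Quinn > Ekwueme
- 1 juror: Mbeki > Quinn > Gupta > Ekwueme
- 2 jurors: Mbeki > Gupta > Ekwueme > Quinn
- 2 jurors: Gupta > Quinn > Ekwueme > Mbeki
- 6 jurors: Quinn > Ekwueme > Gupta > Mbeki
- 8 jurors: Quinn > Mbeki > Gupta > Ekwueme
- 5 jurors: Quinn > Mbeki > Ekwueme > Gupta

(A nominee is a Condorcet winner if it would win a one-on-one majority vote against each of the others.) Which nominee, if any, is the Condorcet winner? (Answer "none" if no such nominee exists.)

Pairwise majorities:
Quinn vs Ekwueme: Quinn is ranked higher on 4+1+2+6+8+5 = 26 ballots, Ekwueme on 7. Quinn wins 26–7.
Quinn vs Gupta: Quinn is ranked higher on 1+4+1+6+8+5 = 25 ballots, Gupta on 8. Quinn wins 25–8.
Quinn vs Mbeki: Quinn preferred on 1+2+6+8+5 = 22 ballots; Quinn wins 22–11.
Ekwueme vs Gupta: 1+4+6+5 = 16 for Ekwueme, 17 for Gupta — Gupta by 17–16.
Ekwueme vs Mbeki: 9 to 24, Mbeki.
Gupta vs Mbeki: Gupta is ranked higher on 1+4+2+6 = 13 ballots, Mbeki on 20. Mbeki wins 20–13.
Only Quinn has no losses; Quinn is the Condorcet winner.

Quinn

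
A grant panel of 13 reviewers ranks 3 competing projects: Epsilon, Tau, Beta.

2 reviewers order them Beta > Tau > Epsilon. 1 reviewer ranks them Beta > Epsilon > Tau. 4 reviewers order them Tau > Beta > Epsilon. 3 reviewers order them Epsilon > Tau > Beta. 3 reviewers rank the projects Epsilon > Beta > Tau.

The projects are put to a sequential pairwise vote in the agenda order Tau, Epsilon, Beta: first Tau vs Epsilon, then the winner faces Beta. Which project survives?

Round 1: Tau vs Epsilon — 6–7, Epsilon advances.
Round 2: Epsilon vs Beta — 6–7, Beta advances.
Beta survives the agenda.

Beta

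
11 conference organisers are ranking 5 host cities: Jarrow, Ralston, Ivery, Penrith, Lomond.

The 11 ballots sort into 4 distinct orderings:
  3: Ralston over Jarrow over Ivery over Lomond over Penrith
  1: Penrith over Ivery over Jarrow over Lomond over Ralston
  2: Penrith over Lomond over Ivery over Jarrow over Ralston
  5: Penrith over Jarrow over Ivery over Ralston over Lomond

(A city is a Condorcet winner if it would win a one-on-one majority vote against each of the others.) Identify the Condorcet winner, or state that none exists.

Penrith

Check each pair by majority over 11 ballots:
Jarrow vs Ralston: Jarrow, 8–3.
Jarrow vs Ivery: Jarrow wins 8–3.
Jarrow vs Penrith: Penrith, 8–3.
Jarrow vs Lomond: Jarrow wins 9–2.
Ralston vs Ivery: Ivery wins 8–3.
Ralston vs Penrith: Penrith wins 8–3.
Ralston vs Lomond: Ralston wins 8–3.
Ivery vs Penrith: Penrith, 8–3.
Ivery–Lomond: Ivery 9–2.
Penrith–Lomond: Penrith 8–3.
Penrith wins every pairwise contest, so Penrith is the Condorcet winner.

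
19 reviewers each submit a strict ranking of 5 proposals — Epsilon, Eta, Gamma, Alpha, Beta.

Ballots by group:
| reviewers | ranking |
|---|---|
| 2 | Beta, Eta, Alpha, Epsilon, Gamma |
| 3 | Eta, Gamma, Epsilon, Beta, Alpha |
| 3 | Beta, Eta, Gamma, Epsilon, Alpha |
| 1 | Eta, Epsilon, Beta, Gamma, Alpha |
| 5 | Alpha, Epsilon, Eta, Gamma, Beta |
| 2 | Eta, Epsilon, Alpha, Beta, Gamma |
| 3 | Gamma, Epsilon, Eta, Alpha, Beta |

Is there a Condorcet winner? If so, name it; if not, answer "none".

Eta

Check each pair by majority over 19 ballots:
Epsilon vs Eta: Epsilon preferred on 5+3 = 8 ballots; Eta wins 11–8.
Epsilon vs Gamma: 2+1+5+2 = 10 for Epsilon, 9 for Gamma — Epsilon by 10–9.
Epsilon vs Alpha: 12 to 7, Epsilon.
Epsilon vs Beta: Epsilon is ranked higher on 3+1+5+2+3 = 14 ballots, Beta on 5. Epsilon wins 14–5.
Eta vs Gamma: Eta preferred on 2+3+3+1+5+2 = 16 ballots; Eta wins 16–3.
Eta vs Alpha: 14 to 5, Eta.
Eta vs Beta: Eta preferred on 3+1+5+2+3 = 14 ballots; Eta wins 14–5.
Gamma vs Alpha: Gamma is ranked higher on 3+3+1+3 = 10 ballots, Alpha on 9. Gamma wins 10–9.
Gamma vs Beta: 11 to 8, Gamma.
Alpha vs Beta: Alpha is ranked higher on 5+2+3 = 10 ballots, Beta on 9. Alpha wins 10–9.
Eta beats each of Epsilon, Gamma, Alpha, Beta — Eta is the Condorcet winner.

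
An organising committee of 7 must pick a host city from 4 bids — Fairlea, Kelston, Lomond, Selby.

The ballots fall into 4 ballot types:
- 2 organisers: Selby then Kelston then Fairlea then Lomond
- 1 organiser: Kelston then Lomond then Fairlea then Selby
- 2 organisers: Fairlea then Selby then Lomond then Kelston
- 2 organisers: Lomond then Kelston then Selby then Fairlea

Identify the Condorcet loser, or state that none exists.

none

Pairwise majorities:
Fairlea vs Kelston: Kelston, 5–2.
Fairlea vs Lomond: Fairlea, 4–3.
Fairlea vs Selby: Selby, 4–3.
Kelston–Lomond: Lomond 4–3.
Kelston vs Selby: Selby wins 4–3.
Lomond–Selby: Selby 4–3.
Each city has at least one pairwise win (Fairlea beats Lomond; Kelston beats Fairlea; Lomond beats Kelston; Selby beats Fairlea) — no Condorcet loser.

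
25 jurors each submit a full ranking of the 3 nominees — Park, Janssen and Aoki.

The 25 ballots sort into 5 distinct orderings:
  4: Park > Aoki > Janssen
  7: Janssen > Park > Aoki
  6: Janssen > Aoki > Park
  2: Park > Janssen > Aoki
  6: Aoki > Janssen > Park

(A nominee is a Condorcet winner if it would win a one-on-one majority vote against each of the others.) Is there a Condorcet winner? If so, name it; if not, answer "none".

Check each pair by majority over 25 ballots:
Park vs Janssen: 6 to 19, Janssen.
Park vs Aoki: Park preferred on 4+7+2 = 13 ballots; Park wins 13–12.
Janssen vs Aoki: 15 to 10, Janssen.
Only Janssen has no losses; Janssen is the Condorcet winner.

Janssen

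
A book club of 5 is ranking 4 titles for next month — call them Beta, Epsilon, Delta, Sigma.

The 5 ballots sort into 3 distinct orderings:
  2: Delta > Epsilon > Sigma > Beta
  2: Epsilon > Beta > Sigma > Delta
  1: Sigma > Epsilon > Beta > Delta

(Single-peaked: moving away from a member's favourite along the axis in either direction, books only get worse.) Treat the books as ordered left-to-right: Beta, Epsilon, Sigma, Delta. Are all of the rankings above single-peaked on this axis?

no

Axis positions: Beta=1, Epsilon=2, Sigma=3, Delta=4.
Cluster 1: ranking walks positions 4-2-3-1; Epsilon is ranked above Sigma even though Sigma lies between Epsilon and the peak Delta on the axis — preferences dip and rise again. Not single-peaked.
Cluster 2 (peak Epsilon at position 2): ranking walks positions 2-1-3-4, expanding outward from the peak — single-peaked.
Cluster 3 (peak Sigma at position 3): ranking walks positions 3-2-1-4, expanding outward from the peak — single-peaked.
Cluster 1 violates single-peakedness, so the profile is not single-peaked on this axis.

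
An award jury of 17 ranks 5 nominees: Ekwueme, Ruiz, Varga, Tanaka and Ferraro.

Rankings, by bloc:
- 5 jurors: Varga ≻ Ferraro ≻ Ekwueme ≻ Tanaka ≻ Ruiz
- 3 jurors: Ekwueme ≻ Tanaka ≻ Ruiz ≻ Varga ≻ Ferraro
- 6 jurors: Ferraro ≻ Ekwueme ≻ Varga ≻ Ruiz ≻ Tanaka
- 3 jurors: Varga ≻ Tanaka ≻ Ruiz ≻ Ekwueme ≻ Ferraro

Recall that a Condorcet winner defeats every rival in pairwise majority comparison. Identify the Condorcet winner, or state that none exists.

none

Pairwise majorities:
Ekwueme vs Ruiz: Ekwueme, 14–3.
Ekwueme–Varga: Ekwueme 9–8.
Ekwueme–Tanaka: Ekwueme 14–3.
Ekwueme vs Ferraro: Ekwueme is ranked higher on 3+3 = 6 ballots, Ferraro on 11. Ferraro wins 11–6.
Ruiz vs Varga: Ruiz is ranked higher on 3 ballots, Varga on 14. Varga wins 14–3.
Ruiz–Tanaka: Tanaka 11–6.
Ruiz vs Ferraro: Ferraro wins 11–6.
Varga vs Tanaka: 14 to 3, Varga.
Varga vs Ferraro: Varga is ranked higher on 5+3+3 = 11 ballots, Ferraro on 6. Varga wins 11–6.
Tanaka vs Ferraro: 3+3 = 6 for Tanaka, 11 for Ferraro — Ferraro by 11–6.
Every nominee loses at least once (Ekwueme loses to Ferraro; Ruiz loses to Ekwueme; Varga loses to Ekwueme; Tanaka loses to Ekwueme; Ferraro loses to Varga). The majority relation contains the cycle Ekwueme beats Varga beats Ferraro beats Ekwueme, so there is no Condorcet winner.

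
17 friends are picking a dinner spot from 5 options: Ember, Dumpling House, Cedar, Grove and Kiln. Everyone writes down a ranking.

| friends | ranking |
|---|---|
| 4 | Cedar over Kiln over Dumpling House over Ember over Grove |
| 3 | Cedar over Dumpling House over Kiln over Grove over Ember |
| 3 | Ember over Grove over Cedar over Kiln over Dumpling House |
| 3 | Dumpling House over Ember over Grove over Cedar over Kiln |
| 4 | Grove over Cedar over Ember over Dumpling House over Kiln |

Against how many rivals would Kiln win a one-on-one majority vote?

0

Kiln against each rival (17 friends):
Kiln vs Ember: Ember, 10–7.
Kiln vs Dumpling House: 4+3 = 7 for Kiln, 10 for Dumpling House — Dumpling House by 10–7.
Kiln vs Cedar: Kiln preferred on 0 ballots; Cedar wins 17–0.
Kiln–Grove: Grove 10–7.
Kiln beats no one; loses to Ember, Dumpling House, Cedar, Grove — 0 pairwise wins.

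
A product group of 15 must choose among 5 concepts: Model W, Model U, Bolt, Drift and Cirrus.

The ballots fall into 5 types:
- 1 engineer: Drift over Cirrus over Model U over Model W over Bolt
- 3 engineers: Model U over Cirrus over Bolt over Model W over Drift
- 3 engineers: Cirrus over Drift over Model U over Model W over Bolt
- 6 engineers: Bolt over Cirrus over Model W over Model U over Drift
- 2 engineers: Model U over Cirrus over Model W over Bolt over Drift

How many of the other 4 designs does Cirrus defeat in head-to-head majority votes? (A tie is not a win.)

4

Cirrus against each rival (15 engineers):
Cirrus vs Model W: 15 to 0, Cirrus.
Cirrus–Model U: Cirrus 10–5.
Cirrus vs Bolt: Cirrus wins 9–6.
Cirrus vs Drift: Cirrus wins 14–1.
Cirrus beats Model W, Model U, Bolt, Drift — 4 pairwise wins.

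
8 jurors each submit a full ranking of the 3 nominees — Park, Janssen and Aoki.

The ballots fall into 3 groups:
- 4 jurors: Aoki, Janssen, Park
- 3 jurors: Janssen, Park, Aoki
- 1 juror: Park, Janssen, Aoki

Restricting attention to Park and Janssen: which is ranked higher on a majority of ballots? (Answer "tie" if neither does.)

Ballots ranking Park above Janssen: 1.
Ballots ranking Janssen above Park: 8 − 1 = 7.
Janssen wins the head-to-head 7–1.

Janssen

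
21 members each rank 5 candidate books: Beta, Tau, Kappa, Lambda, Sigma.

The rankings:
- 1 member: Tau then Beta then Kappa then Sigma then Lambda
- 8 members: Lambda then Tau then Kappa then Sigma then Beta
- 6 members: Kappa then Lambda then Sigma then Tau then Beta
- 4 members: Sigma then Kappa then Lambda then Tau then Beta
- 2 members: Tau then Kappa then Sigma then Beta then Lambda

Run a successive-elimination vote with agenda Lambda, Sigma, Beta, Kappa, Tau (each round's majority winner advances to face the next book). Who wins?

Round 1: Lambda vs Sigma — 14–7, Lambda advances.
Round 2: Lambda vs Beta — 18–3, Lambda advances.
Round 3: Lambda vs Kappa — 8–13, Kappa advances.
Round 4: Kappa vs Tau — 10–11, Tau advances.
The agenda winner is Tau.

Tau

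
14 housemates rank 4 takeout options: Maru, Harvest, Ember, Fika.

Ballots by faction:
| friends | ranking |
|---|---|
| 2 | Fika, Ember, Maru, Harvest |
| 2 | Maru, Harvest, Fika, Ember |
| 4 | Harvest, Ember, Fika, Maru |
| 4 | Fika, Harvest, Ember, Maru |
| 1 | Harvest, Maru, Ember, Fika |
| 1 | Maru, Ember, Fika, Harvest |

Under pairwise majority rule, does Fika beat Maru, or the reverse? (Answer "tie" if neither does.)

Fika

Ballots ranking Fika above Maru: 2 + 4 + 4 = 10.
Ballots ranking Maru above Fika: 14 − 10 = 4.
Fika wins the head-to-head 10–4.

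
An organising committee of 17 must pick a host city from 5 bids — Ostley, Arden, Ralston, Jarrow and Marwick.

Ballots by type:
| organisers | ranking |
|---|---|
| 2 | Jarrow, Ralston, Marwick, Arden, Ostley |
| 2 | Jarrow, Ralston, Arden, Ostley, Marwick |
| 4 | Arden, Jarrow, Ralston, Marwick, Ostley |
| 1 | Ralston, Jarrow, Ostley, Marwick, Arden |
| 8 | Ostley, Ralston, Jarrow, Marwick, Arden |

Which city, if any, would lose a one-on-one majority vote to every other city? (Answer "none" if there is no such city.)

Arden

Head-to-head results (17 organisers):
Ostley vs Arden: Ostley wins 9–8.
Ostley vs Ralston: Ostley is ranked higher on 8 ballots, Ralston on 9. Ralston wins 9–8.
Ostley vs Jarrow: Ostley is ranked higher on 8 ballots, Jarrow on 9. Jarrow wins 9–8.
Ostley vs Marwick: 11 to 6, Ostley.
Arden vs Ralston: Arden is ranked higher on 4 ballots, Ralston on 13. Ralston wins 13–4.
Arden vs Jarrow: 4 to 13, Jarrow.
Arden vs Marwick: Arden is ranked higher on 2+4 = 6 ballots, Marwick on 11. Marwick wins 11–6.
Ralston vs Jarrow: Ralston wins 9–8.
Ralston–Marwick: Ralston 17–0.
Jarrow vs Marwick: 17 to 0, Jarrow.
Arden loses to every other city — it is the Condorcet loser.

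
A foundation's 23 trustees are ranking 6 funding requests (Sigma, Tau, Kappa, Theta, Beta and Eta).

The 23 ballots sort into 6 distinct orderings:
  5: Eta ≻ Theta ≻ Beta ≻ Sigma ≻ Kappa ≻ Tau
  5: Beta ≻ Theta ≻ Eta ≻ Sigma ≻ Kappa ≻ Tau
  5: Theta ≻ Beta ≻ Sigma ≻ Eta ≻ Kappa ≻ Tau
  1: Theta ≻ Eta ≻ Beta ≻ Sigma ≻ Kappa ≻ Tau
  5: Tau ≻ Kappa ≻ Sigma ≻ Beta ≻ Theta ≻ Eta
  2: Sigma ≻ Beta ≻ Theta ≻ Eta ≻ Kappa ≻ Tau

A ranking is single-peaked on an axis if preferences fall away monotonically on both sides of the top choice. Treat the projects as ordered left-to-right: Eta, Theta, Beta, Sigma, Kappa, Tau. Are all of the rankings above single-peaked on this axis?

yes

Axis positions: Eta=1, Theta=2, Beta=3, Sigma=4, Kappa=5, Tau=6.
Cluster 1 (peak Eta at position 1): ranking walks positions 1-2-3-4-5-6, expanding outward from the peak — single-peaked.
Cluster 2 (peak Beta at position 3): ranking walks positions 3-2-1-4-5-6, expanding outward from the peak — single-peaked.
Cluster 3 (peak Theta at position 2): ranking walks positions 2-3-4-1-5-6, expanding outward from the peak — single-peaked.
Cluster 4 (peak Theta at position 2): ranking walks positions 2-1-3-4-5-6, expanding outward from the peak — single-peaked.
Cluster 5 (peak Tau at position 6): ranking walks positions 6-5-4-3-2-1, expanding outward from the peak — single-peaked.
Cluster 6 (peak Sigma at position 4): ranking walks positions 4-3-2-1-5-6, expanding outward from the peak — single-peaked.
Every ranking is single-peaked on this axis.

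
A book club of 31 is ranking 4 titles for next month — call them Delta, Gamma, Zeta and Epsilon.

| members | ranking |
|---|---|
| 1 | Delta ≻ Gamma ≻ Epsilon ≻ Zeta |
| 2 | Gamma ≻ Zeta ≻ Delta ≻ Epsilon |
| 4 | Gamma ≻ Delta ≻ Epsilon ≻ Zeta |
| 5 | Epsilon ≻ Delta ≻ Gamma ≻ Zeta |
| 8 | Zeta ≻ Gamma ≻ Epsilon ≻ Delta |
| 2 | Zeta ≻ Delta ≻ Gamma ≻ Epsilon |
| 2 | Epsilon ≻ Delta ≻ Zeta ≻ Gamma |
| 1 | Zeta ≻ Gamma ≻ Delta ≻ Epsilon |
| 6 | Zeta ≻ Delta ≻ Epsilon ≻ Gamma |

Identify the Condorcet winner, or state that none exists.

Head-to-head results (31 members):
Delta vs Gamma: Delta preferred on 1+5+2+2+6 = 16 ballots; Delta wins 16–15.
Delta vs Zeta: 1+4+5+2 = 12 for Delta, 19 for Zeta — Zeta by 19–12.
Delta vs Epsilon: 1+2+4+2+1+6 = 16 for Delta, 15 for Epsilon — Delta by 16–15.
Gamma vs Zeta: 1+2+4+5 = 12 for Gamma, 19 for Zeta — Zeta by 19–12.
Gamma vs Epsilon: 1+2+4+8+2+1 = 18 for Gamma, 13 for Epsilon — Gamma by 18–13.
Zeta vs Epsilon: Zeta is ranked higher on 2+8+2+1+6 = 19 ballots, Epsilon on 12. Zeta wins 19–12.
Zeta wins every pairwise contest, so Zeta is the Condorcet winner.

Zeta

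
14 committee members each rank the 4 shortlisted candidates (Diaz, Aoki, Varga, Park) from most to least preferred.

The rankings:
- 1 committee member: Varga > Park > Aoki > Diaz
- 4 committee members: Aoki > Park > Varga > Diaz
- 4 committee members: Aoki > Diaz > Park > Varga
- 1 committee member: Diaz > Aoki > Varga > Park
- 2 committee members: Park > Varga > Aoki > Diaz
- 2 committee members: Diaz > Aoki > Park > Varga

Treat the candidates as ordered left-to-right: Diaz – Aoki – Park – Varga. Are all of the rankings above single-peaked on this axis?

Axis positions: Diaz=1, Aoki=2, Park=3, Varga=4.
Group 1 (peak Varga at position 4): ranking walks positions 4-3-2-1, expanding outward from the peak — single-peaked.
Group 2 (peak Aoki at position 2): ranking walks positions 2-3-4-1, expanding outward from the peak — single-peaked.
Group 3 (peak Aoki at position 2): ranking walks positions 2-1-3-4, expanding outward from the peak — single-peaked.
Group 4: ranking walks positions 1-2-4-3; Varga is ranked above Park even though Park lies between Varga and the peak Diaz on the axis — preferences dip and rise again. Not single-peaked.
Group 5 (peak Park at position 3): ranking walks positions 3-4-2-1, expanding outward from the peak — single-peaked.
Group 6 (peak Diaz at position 1): ranking walks positions 1-2-3-4, expanding outward from the peak — single-peaked.
Group 4 violates single-peakedness, so the profile is not single-peaked on this axis.

no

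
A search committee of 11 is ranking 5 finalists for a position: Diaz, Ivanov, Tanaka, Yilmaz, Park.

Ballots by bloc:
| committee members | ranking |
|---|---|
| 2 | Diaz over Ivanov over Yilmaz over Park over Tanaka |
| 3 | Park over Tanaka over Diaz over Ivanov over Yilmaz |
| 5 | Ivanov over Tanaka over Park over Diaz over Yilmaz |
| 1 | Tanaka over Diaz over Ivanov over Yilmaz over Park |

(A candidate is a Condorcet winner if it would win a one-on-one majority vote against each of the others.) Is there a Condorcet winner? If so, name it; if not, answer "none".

Check each pair by majority over 11 ballots:
Diaz vs Ivanov: Diaz preferred on 2+3+1 = 6 ballots; Diaz wins 6–5.
Diaz vs Tanaka: 2 to 9, Tanaka.
Diaz vs Yilmaz: Diaz preferred on 2+3+5+1 = 11 ballots; Diaz wins 11–0.
Diaz vs Park: Diaz is ranked higher on 2+1 = 3 ballots, Park on 8. Park wins 8–3.
Ivanov vs Tanaka: 2+5 = 7 for Ivanov, 4 for Tanaka — Ivanov by 7–4.
Ivanov vs Yilmaz: 2+3+5+1 = 11 for Ivanov, 0 for Yilmaz — Ivanov by 11–0.
Ivanov vs Park: Ivanov is ranked higher on 2+5+1 = 8 ballots, Park on 3. Ivanov wins 8–3.
Tanaka vs Yilmaz: Tanaka preferred on 3+5+1 = 9 ballots; Tanaka wins 9–2.
Tanaka vs Park: 6 to 5, Tanaka.
Yilmaz vs Park: Yilmaz is ranked higher on 2+1 = 3 ballots, Park on 8. Park wins 8–3.
Each candidate drops at least one matchup (Diaz loses to Tanaka; Ivanov loses to Diaz; Tanaka loses to Ivanov; Yilmaz loses to Diaz; Park loses to Ivanov); the cycle Diaz → Ivanov → Tanaka → Diaz rules out a Condorcet winner.

none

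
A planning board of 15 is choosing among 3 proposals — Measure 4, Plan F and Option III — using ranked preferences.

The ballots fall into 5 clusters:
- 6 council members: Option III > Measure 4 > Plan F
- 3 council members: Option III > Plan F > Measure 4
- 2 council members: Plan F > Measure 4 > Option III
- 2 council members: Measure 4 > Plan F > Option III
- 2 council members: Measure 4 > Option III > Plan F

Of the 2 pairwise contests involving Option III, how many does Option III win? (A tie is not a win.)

2

Option III against each rival (15 council members):
Option III vs Measure 4: Option III is ranked higher on 6+3 = 9 ballots, Measure 4 on 6. Option III wins 9–6.
Option III vs Plan F: Option III wins 11–4.
Option III beats Measure 4, Plan F — 2 pairwise wins.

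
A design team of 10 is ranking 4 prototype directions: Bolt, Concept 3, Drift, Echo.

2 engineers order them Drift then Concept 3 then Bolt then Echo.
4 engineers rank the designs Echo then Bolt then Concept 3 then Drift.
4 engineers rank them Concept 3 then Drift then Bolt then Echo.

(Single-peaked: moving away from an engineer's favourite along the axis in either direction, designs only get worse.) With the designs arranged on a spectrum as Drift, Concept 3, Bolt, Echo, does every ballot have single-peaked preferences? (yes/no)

Axis positions: Drift=1, Concept 3=2, Bolt=3, Echo=4.
Faction 1 (peak Drift at position 1): ranking walks positions 1-2-3-4, expanding outward from the peak — single-peaked.
Faction 2 (peak Echo at position 4): ranking walks positions 4-3-2-1, expanding outward from the peak — single-peaked.
Faction 3 (peak Concept 3 at position 2): ranking walks positions 2-1-3-4, expanding outward from the peak — single-peaked.
Every ranking is single-peaked on this axis.

yes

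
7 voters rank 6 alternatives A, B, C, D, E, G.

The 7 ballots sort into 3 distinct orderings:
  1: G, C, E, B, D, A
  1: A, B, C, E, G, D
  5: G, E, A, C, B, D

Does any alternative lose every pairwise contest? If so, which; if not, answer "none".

Pairwise majorities:
A vs B: A is ranked higher on 1+5 = 6 ballots, B on 1. A wins 6–1.
A–C: A 6–1.
A vs D: A, 6–1.
A vs E: E, 6–1.
A vs G: A preferred on 1 ballot; G wins 6–1.
B vs C: 1 for B, 6 for C — C by 6–1.
B vs D: B wins 7–0.
B vs E: B is ranked higher on 1 ballot, E on 6. E wins 6–1.
B–G: G 6–1.
C vs D: C wins 7–0.
C–E: E 5–2.
C vs G: 1 to 6, G.
D vs E: 0 to 7, E.
D vs G: 0 to 7, G.
E vs G: 1 for E, 6 for G — G by 6–1.
D is beaten in every head-to-head and is the Condorcet loser.

D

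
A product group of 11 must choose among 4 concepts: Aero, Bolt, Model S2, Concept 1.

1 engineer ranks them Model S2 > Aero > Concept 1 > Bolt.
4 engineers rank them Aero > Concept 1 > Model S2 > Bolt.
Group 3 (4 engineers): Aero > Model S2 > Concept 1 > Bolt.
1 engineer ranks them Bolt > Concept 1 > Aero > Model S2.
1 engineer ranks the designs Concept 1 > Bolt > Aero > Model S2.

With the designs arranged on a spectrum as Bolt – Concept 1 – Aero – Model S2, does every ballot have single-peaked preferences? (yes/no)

yes

Axis positions: Bolt=1, Concept 1=2, Aero=3, Model S2=4.
Group 1 (peak Model S2 at position 4): ranking walks positions 4-3-2-1, expanding outward from the peak — single-peaked.
Group 2 (peak Aero at position 3): ranking walks positions 3-2-4-1, expanding outward from the peak — single-peaked.
Group 3 (peak Aero at position 3): ranking walks positions 3-4-2-1, expanding outward from the peak — single-peaked.
Group 4 (peak Bolt at position 1): ranking walks positions 1-2-3-4, expanding outward from the peak — single-peaked.
Group 5 (peak Concept 1 at position 2): ranking walks positions 2-1-3-4, expanding outward from the peak — single-peaked.
Every ranking is single-peaked on this axis.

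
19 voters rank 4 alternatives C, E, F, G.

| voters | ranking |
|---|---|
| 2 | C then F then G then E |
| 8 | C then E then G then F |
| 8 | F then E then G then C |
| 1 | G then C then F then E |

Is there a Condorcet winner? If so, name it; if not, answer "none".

Head-to-head results (19 voters):
C vs E: 11 to 8, C.
C vs F: 2+8+1 = 11 for C, 8 for F — C by 11–8.
C vs G: 2+8 = 10 for C, 9 for G — C by 10–9.
E vs F: E preferred on 8 ballots; F wins 11–8.
E vs G: E is ranked higher on 8+8 = 16 ballots, G on 3. E wins 16–3.
F vs G: 10 to 9, F.
C wins every pairwise contest, so C is the Condorcet winner.

C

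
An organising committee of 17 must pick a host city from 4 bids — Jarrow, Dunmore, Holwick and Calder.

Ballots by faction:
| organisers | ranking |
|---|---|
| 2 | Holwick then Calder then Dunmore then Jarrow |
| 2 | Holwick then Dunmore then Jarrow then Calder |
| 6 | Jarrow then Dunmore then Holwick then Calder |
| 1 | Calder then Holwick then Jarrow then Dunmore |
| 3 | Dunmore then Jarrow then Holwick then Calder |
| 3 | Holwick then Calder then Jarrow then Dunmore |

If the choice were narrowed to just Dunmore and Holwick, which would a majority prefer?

Dunmore

Ballots ranking Dunmore above Holwick: 6 + 3 = 9.
Ballots ranking Holwick above Dunmore: 17 − 9 = 8.
Dunmore wins the head-to-head 9–8.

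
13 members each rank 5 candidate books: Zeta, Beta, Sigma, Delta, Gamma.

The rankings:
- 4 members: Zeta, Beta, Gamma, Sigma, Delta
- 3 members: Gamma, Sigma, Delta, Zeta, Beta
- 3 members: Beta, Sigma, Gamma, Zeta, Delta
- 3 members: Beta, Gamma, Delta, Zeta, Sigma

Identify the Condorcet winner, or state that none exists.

Check each pair by majority over 13 ballots:
Zeta vs Beta: 7 to 6, Zeta.
Zeta vs Sigma: Zeta preferred on 4+3 = 7 ballots; Zeta wins 7–6.
Zeta vs Delta: Zeta wins 7–6.
Zeta vs Gamma: Zeta is ranked higher on 4 ballots, Gamma on 9. Gamma wins 9–4.
Beta vs Sigma: 10 to 3, Beta.
Beta vs Delta: 4+3+3 = 10 for Beta, 3 for Delta — Beta by 10–3.
Beta vs Gamma: Beta is ranked higher on 4+3+3 = 10 ballots, Gamma on 3. Beta wins 10–3.
Sigma vs Delta: Sigma wins 10–3.
Sigma–Gamma: Gamma 10–3.
Delta–Gamma: Gamma 13–0.
No book is unbeaten: Zeta loses to Gamma; Beta loses to Zeta; Sigma loses to Zeta; Delta loses to Zeta; Gamma loses to Beta. In particular Zeta beats Beta beats Gamma beats Zeta is a majority cycle — no Condorcet winner exists.

none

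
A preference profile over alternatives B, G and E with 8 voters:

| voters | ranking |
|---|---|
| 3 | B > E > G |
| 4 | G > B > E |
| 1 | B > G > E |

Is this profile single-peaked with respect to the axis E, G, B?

no

Axis positions: E=1, G=2, B=3.
Type 1: ranking walks positions 3-1-2; E is ranked above G even though G lies between E and the peak B on the axis — preferences dip and rise again. Not single-peaked.
Type 2 (peak G at position 2): ranking walks positions 2-3-1, expanding outward from the peak — single-peaked.
Type 3 (peak B at position 3): ranking walks positions 3-2-1, expanding outward from the peak — single-peaked.
Type 1 violates single-peakedness, so the profile is not single-peaked on this axis.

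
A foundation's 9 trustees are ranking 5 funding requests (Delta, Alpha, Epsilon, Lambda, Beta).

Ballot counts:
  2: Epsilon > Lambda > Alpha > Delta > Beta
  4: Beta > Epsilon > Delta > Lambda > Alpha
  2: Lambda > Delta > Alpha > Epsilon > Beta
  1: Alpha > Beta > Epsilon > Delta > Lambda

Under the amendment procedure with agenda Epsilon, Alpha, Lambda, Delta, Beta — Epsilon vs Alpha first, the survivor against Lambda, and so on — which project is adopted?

Beta

Round 1: Epsilon vs Alpha — 6–3, Epsilon advances.
Round 2: Epsilon vs Lambda — 7–2, Epsilon advances.
Round 3: Epsilon vs Delta — 7–2, Epsilon advances.
Round 4: Epsilon vs Beta — 4–5, Beta advances.
The agenda winner is Beta.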